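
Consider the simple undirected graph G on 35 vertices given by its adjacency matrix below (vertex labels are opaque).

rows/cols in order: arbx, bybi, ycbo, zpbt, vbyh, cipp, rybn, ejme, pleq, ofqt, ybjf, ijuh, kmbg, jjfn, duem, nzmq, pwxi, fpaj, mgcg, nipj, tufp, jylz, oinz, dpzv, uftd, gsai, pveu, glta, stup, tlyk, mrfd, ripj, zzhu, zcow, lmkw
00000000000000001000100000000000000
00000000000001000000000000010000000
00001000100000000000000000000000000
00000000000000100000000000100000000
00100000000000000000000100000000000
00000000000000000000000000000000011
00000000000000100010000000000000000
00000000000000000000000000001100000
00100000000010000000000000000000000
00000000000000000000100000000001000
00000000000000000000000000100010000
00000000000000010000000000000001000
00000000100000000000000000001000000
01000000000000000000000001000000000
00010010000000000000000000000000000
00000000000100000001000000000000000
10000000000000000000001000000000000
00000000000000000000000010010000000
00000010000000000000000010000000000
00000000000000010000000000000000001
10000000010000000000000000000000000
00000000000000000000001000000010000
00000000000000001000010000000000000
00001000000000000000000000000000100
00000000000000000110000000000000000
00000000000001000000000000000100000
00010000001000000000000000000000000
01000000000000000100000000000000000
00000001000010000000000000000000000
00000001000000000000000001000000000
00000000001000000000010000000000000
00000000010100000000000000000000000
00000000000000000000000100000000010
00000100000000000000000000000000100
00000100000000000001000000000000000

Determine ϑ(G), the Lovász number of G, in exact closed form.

35*cos(pi/35)/(cos(pi/35) + 1)

deg(gsai) = 2; N(gsai) = {jjfn, tlyk}.
deg(fpaj) = 2; N(fpaj) = {uftd, glta}.
Vertex jylz has 2 neighbors: oinz, mrfd.
Vertex glta has 2 neighbors: bybi, fpaj.
Every vertex has degree 2 (N=35); the odd cycle C_{35}.
The 18 distinct eigenvalues: [2.0, 1.967859, 1.87247, 1.716898, 1.506143, 1.24698, 0.947737, 0.618034, 0.268467, -0.08973, -0.445042, -0.78605, -1.101794, -1.382125, -1.618034, -1.801938, -1.927926, -1.991949].
−35·(-2*cos(pi/35)) / ((2)−(-2*cos(pi/35))) = 35*cos(pi/35)/(cos(pi/35) + 1) = ϑ(G).
Numerically 17.4647.
17 ≤ 35*cos(pi/35)/(cos(pi/35) + 1) ≤ 18: both strict.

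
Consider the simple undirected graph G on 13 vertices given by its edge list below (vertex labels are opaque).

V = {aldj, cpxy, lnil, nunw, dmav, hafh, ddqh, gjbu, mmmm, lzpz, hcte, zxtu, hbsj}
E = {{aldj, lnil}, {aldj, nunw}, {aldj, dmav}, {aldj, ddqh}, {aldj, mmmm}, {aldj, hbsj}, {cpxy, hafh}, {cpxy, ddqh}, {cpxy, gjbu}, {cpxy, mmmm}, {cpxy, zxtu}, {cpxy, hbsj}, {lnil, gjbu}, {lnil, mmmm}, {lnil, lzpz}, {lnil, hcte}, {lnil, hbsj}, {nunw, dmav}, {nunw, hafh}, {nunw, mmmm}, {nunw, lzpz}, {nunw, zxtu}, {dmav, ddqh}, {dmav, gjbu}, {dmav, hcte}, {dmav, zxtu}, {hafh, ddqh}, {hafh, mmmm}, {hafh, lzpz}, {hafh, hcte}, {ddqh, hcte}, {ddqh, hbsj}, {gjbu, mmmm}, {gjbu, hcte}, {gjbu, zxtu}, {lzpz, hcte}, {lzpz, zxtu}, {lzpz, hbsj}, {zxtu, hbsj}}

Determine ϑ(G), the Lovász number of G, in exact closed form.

sqrt(13)

deg(zxtu) = 6; N(zxtu) = {cpxy, nunw, dmav, gjbu, lzpz, hbsj}.
N(lnil) = {aldj, gjbu, mmmm, lzpz, hcte, hbsj}, |N(lnil)| = 6.
deg(cpxy) = 6; N(cpxy) = {hafh, ddqh, gjbu, mmmm, zxtu, hbsj}.
N(hafh) = {cpxy, nunw, ddqh, mmmm, lzpz, hcte}, |N(hafh)| = 6.
6-regular, N=13; strongly regular (13,6,2,3).
spec(A) ≈ [6.0, 1.30278, -2.30278] (distinct, 5 d.p.).
−13·(-sqrt(13)/2 - 1/2) / ((6)−(-sqrt(13)/2 - 1/2)) = sqrt(13) = ϑ(G).
≈ 3.605551275 (to 9 d.p.).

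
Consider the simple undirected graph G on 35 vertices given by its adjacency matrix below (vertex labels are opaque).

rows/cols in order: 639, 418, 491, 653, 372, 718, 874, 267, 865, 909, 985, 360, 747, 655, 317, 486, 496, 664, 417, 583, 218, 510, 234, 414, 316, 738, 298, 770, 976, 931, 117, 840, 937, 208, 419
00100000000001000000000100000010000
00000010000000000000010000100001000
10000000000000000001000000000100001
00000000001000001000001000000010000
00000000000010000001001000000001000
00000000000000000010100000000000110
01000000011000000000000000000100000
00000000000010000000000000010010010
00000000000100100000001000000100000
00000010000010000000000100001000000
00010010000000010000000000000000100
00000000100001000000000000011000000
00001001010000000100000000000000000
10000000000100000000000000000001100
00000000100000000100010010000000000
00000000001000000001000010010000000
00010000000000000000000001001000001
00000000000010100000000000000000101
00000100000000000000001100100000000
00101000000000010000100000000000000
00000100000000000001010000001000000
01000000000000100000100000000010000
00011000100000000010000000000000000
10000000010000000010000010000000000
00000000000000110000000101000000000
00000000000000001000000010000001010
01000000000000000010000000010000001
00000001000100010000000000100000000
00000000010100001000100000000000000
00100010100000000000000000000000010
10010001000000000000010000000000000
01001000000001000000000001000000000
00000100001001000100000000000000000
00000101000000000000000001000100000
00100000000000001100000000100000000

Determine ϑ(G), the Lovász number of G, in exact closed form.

deg(491) = 4; N(491) = {639, 583, 931, 419}.
N(718) = {417, 218, 937, 208}, |N(718)| = 4.
deg(653) = 4; N(653) = {985, 496, 234, 117}.
Vertex 218 has 4 neighbors: 718, 583, 510, 976.
G on 35 vertices is 4-regular; this is K(7,3), the Kneser graph.
Distinct eigenvalues (to 3 d.p.): [4.0, 2.0, -1.0, -3.0].
λ_max=4, λ_min=-3; ϑ = −35·λ_min/(λ_max−λ_min) = 15.
Numerically 15.00000000.

15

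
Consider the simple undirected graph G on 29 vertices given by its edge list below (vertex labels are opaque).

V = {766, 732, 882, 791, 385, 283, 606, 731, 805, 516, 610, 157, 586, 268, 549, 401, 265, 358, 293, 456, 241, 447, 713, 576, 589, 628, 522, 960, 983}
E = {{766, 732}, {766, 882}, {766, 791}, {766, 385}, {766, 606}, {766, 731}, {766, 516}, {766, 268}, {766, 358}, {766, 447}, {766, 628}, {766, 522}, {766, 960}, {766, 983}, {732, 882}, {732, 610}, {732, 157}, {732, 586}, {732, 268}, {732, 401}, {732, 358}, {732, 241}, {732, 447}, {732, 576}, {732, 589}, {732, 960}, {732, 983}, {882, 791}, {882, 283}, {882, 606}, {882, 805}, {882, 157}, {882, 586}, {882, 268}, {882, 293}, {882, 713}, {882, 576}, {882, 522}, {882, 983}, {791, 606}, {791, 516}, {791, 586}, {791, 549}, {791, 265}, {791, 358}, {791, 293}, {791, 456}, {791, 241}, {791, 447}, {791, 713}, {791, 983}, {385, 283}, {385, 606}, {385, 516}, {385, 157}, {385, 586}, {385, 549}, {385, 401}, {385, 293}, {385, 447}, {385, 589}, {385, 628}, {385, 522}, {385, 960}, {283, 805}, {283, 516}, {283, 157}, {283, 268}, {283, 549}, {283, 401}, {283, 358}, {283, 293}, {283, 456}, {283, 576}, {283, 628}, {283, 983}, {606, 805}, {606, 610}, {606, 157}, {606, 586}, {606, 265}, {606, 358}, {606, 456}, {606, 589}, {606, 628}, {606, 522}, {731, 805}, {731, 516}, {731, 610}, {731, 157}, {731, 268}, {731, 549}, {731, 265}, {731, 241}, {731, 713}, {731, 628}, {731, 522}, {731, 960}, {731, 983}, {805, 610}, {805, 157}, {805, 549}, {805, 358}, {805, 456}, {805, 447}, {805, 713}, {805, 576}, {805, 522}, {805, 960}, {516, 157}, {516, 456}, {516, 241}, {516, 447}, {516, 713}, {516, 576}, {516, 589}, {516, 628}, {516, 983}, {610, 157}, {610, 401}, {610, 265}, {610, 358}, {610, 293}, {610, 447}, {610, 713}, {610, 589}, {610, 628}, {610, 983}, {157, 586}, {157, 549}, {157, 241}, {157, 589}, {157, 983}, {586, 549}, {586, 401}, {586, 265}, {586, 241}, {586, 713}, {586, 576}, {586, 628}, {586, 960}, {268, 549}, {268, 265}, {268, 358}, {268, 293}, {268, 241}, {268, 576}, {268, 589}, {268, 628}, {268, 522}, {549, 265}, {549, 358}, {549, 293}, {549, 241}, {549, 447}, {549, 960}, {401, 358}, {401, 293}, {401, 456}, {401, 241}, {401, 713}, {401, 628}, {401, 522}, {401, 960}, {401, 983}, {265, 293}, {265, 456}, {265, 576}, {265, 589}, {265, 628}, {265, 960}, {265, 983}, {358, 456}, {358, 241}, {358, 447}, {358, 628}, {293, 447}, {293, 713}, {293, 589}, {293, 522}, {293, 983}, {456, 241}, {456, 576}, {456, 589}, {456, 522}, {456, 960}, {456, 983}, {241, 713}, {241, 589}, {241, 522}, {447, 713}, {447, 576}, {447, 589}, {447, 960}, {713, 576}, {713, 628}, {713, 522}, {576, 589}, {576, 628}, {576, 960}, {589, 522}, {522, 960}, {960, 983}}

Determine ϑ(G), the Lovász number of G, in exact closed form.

N(983) = {766, 732, 882, 791, 283, 731, 516, 610, 157, 401, 265, 293, 456, 960}, |N(983)| = 14.
Vertex 791 has 14 neighbors: 766, 882, 606, 516, 586, 549, 265, 358, 293, 456, 241, 447, 713, 983.
N(283) = {882, 385, 805, 516, 157, 268, 549, 401, 358, 293, 456, 576, 628, 983}, |N(283)| = 14.
deg(606) = 14; N(606) = {766, 882, 791, 385, 805, 610, 157, 586, 265, 358, 456, 589, 628, 522}.
Every vertex has degree 14 (N=29); SR(29,14,6,7) — a Paley graph.
Distinct eigenvalues (to 6 d.p.): [14.0, 2.192582, -3.192582].
Lovász (edge-transitive): ϑ = −29·(-sqrt(29)/2 - 1/2)/((14)−(-sqrt(29)/2 - 1/2)) = sqrt(29).
ϑ(G) ≈ 5.38516.

sqrt(29)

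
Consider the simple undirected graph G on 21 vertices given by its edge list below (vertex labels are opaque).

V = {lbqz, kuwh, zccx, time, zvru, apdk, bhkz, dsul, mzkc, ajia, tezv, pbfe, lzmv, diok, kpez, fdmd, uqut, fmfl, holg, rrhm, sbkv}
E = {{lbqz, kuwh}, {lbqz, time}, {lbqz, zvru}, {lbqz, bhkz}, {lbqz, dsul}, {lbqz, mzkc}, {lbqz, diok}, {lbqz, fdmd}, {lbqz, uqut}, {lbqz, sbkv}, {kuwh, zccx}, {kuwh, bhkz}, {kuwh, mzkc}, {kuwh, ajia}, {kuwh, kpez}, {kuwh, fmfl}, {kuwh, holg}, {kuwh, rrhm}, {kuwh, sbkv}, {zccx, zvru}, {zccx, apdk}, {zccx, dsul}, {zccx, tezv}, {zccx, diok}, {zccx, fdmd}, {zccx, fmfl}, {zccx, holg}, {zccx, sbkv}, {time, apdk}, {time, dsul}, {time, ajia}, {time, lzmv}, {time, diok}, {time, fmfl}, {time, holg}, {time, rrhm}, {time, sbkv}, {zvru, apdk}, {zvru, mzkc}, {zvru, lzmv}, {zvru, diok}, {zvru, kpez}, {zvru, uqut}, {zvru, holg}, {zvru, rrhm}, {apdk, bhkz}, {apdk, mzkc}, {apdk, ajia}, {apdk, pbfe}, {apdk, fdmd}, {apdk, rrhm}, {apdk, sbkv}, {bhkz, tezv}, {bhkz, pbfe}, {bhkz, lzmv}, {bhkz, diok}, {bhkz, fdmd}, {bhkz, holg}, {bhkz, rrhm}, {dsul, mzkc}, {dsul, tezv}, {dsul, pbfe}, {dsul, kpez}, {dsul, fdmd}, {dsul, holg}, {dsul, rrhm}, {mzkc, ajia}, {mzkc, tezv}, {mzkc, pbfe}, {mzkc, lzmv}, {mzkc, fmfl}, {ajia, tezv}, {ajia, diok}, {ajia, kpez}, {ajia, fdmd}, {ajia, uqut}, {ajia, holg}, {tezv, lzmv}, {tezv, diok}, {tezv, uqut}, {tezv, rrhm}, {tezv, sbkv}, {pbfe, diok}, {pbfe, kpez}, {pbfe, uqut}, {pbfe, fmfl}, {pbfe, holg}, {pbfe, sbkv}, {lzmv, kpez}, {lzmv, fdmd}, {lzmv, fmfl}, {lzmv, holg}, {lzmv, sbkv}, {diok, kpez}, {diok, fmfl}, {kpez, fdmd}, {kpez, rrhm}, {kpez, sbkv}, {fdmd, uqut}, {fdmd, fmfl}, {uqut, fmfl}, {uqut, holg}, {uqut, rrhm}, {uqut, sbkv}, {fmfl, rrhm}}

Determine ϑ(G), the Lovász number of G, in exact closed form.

6

deg(holg) = 10; N(holg) = {kuwh, zccx, time, zvru, bhkz, dsul, ajia, pbfe, lzmv, uqut}.
Vertex rrhm has 10 neighbors: kuwh, time, zvru, apdk, bhkz, dsul, tezv, kpez, uqut, fmfl.
deg(pbfe) = 10; N(pbfe) = {apdk, bhkz, dsul, mzkc, diok, kpez, uqut, fmfl, holg, sbkv}.
deg(kuwh) = 10; N(kuwh) = {lbqz, zccx, bhkz, mzkc, ajia, kpez, fmfl, holg, rrhm, sbkv}.
21-vertex 10-regular graph: Kneser K(7,2) on C(7,2)=21 vertices.
The 3 distinct eigenvalues: [10.0, 1.0, -4.0].
ϑ = −N·λ_min/(λ_max−λ_min) = −21·(-4)/(10−(-4)) = 6.
≈ 6.0000000 (to 7 d.p.).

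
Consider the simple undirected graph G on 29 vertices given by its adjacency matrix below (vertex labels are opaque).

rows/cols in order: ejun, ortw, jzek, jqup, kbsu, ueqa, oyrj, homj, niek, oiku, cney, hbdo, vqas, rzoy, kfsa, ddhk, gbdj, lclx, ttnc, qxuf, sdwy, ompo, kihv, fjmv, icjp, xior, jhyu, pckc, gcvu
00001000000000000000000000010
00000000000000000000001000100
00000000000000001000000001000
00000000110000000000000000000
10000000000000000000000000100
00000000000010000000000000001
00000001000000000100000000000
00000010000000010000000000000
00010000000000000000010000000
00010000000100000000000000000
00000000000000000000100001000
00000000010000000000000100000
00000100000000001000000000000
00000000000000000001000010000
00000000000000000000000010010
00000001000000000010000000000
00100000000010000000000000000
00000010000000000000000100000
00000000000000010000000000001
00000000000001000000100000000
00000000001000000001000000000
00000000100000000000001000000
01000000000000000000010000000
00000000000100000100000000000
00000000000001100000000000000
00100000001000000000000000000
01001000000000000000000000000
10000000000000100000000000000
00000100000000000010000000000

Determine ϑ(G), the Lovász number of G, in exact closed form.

deg(pckc) = 2; N(pckc) = {ejun, kfsa}.
deg(jzek) = 2; N(jzek) = {gbdj, xior}.
N(kihv) = {ortw, ompo}, |N(kihv)| = 2.
deg(ortw) = 2; N(ortw) = {kihv, jhyu}.
Regular of degree 2 on 29 vertices: connected 2-regular on 29 ⇒ C_{29}.
The 15 distinct eigenvalues: [2.0, 1.953, 1.815, 1.592, 1.295, 0.937, 0.535, 0.108, -0.324, -0.74, -1.122, -1.452, -1.714, -1.895, -1.988].
−29·(-2*cos(pi/29)) / ((2)−(-2*cos(pi/29))) = 29*cos(pi/29)/(cos(pi/29) + 1) = ϑ(G).
≈ 14.4574 (to 4 d.p.).
Check 14 ≤ 29*cos(pi/29)/(cos(pi/29) + 1) ≤ 15: both strict.

29*cos(pi/29)/(cos(pi/29) + 1)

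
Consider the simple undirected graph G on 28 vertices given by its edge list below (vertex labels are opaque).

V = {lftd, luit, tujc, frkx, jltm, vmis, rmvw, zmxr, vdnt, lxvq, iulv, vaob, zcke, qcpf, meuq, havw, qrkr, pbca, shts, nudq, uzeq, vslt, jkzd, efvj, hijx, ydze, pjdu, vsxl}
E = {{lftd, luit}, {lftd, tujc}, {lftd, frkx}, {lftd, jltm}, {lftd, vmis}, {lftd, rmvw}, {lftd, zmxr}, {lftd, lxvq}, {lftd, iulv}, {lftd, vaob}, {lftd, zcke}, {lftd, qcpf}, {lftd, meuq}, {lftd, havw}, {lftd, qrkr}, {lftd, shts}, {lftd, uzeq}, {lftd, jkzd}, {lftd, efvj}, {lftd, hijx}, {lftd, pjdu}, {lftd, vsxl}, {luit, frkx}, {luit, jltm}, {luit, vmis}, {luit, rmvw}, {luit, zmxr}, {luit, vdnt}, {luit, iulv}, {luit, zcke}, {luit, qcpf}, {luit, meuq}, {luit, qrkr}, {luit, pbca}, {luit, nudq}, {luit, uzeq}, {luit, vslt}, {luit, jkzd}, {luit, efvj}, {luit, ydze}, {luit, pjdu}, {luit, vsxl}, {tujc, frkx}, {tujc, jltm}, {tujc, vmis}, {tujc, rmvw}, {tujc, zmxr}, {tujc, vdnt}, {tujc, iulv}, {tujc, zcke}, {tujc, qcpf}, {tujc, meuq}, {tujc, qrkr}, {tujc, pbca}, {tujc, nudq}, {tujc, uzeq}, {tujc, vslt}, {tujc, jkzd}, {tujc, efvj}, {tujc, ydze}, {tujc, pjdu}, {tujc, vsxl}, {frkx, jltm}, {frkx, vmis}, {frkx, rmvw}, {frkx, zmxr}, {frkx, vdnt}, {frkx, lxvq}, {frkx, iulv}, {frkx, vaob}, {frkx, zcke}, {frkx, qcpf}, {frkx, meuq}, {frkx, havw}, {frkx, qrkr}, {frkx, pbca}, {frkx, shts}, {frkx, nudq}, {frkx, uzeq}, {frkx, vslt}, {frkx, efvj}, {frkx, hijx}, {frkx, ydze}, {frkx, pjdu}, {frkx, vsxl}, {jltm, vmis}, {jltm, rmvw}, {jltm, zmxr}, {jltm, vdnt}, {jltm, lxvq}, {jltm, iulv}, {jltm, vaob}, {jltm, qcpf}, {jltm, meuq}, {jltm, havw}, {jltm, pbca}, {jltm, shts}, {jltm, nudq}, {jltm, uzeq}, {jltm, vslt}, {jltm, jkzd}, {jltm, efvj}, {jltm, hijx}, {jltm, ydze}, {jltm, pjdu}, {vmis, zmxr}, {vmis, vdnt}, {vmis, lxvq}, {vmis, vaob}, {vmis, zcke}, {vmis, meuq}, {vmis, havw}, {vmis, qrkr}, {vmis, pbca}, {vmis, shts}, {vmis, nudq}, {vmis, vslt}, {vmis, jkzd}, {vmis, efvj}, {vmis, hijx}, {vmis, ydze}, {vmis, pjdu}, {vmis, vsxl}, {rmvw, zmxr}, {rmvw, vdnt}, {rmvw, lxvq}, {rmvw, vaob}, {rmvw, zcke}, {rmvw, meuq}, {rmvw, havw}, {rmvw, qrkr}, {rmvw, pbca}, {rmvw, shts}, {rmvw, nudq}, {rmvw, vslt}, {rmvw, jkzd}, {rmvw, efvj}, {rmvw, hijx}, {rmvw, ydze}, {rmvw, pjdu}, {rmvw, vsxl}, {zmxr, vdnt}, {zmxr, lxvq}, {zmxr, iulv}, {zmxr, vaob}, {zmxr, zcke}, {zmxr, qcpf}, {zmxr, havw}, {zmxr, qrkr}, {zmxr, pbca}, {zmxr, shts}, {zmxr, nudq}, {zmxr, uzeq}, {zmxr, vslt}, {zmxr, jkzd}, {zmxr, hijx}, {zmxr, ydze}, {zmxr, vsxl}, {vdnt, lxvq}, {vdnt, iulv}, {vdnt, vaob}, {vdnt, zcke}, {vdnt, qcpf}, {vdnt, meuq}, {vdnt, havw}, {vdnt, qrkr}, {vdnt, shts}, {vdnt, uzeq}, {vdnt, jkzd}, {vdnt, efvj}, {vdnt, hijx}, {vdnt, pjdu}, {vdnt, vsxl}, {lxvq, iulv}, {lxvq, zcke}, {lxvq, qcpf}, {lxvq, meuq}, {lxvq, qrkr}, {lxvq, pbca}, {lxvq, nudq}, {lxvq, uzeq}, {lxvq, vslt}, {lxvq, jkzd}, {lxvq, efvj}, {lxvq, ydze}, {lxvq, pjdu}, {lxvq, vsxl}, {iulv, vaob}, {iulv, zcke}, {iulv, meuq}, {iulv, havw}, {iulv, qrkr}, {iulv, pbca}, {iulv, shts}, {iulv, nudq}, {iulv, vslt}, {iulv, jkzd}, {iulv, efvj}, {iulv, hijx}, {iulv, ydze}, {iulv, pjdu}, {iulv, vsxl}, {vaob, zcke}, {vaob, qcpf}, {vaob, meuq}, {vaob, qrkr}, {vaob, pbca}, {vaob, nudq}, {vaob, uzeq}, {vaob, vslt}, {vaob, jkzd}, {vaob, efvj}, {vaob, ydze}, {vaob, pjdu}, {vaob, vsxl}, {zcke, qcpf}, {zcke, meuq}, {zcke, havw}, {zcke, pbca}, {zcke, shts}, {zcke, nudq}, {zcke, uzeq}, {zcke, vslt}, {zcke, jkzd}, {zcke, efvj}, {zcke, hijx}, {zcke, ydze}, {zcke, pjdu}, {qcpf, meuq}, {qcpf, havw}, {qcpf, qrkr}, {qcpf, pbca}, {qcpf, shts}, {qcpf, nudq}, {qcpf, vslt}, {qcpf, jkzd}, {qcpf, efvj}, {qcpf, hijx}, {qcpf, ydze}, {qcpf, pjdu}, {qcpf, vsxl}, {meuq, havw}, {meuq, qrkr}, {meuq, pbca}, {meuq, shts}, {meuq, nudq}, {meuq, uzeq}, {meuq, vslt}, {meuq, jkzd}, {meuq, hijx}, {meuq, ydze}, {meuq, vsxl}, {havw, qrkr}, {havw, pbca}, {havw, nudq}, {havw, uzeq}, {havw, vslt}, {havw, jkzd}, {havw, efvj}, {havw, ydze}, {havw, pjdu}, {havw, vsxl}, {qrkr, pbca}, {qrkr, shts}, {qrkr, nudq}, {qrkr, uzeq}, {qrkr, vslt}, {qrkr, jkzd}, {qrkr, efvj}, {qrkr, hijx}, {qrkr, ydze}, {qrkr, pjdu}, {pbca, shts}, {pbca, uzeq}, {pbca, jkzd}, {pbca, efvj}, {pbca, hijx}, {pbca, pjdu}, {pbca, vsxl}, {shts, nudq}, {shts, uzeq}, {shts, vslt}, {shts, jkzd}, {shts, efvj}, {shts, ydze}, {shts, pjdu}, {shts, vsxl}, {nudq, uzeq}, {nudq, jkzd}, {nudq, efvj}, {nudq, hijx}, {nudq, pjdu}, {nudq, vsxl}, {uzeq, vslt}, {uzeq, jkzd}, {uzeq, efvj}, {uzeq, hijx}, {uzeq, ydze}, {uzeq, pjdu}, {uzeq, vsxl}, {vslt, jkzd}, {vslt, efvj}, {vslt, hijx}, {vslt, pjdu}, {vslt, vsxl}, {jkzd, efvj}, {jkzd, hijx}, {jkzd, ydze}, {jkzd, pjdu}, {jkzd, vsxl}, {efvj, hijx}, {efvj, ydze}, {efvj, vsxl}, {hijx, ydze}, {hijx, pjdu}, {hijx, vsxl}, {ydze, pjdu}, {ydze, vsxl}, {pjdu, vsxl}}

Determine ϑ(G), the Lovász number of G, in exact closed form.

N(ydze) = {luit, tujc, frkx, jltm, vmis, rmvw, zmxr, lxvq, iulv, vaob, zcke, qcpf, meuq, havw, qrkr, shts, uzeq, jkzd, efvj, hijx, pjdu, vsxl}, |N(ydze)| = 22.
deg(nudq) = 22; N(nudq) = {luit, tujc, frkx, jltm, vmis, rmvw, zmxr, lxvq, iulv, vaob, zcke, qcpf, meuq, havw, qrkr, shts, uzeq, jkzd, efvj, hijx, pjdu, vsxl}.
N(zcke) = {lftd, luit, tujc, frkx, vmis, rmvw, zmxr, vdnt, lxvq, iulv, vaob, qcpf, meuq, havw, pbca, shts, nudq, uzeq, vslt, jkzd, efvj, hijx, ydze, pjdu}, |N(zcke)| = 24.
N(jkzd) = {lftd, luit, tujc, jltm, vmis, rmvw, zmxr, vdnt, lxvq, iulv, vaob, zcke, qcpf, meuq, havw, qrkr, pbca, shts, nudq, uzeq, vslt, efvj, hijx, ydze, pjdu, vsxl}, |N(jkzd)| = 26.
Complete 6-partite, parts [7, 6, 5, 4, 4, 2]: perfect, ϑ = α = 7.
≈ 7.000000000 (to 9 d.p.).
Lovász sandwich 7 ≤ 7 ≤ 7: collapsed.

7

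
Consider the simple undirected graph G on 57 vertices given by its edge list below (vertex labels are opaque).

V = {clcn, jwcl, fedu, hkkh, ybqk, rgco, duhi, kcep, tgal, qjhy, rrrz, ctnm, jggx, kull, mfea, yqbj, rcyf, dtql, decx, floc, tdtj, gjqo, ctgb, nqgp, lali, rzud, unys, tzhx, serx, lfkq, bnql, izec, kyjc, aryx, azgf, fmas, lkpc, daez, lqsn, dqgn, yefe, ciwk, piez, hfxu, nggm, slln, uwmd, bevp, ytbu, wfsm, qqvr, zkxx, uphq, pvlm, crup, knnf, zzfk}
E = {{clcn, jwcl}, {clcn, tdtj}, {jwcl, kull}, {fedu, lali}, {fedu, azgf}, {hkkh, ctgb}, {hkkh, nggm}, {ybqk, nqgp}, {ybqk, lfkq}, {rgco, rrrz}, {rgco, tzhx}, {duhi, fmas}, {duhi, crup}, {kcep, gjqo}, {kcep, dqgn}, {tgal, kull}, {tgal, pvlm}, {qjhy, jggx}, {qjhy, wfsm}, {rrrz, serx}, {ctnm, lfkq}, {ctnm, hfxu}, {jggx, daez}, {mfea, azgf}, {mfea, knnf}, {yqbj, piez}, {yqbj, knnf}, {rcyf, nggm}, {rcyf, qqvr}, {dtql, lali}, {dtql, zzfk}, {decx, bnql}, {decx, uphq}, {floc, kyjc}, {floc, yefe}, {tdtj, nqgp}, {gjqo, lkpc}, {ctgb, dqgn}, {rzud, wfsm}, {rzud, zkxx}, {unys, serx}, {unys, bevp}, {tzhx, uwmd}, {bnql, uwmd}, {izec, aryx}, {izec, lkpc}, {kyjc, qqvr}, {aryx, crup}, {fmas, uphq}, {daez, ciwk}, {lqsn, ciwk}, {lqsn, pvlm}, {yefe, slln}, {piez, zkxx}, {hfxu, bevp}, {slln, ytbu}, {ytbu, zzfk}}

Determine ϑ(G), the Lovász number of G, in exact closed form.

deg(daez) = 2; N(daez) = {jggx, ciwk}.
Vertex rgco has 2 neighbors: rrrz, tzhx.
N(wfsm) = {qjhy, rzud}, |N(wfsm)| = 2.
Vertex nggm has 2 neighbors: hkkh, rcyf.
deg(v) = 2 for all v (|V|=57); connected 2-regular on 57 ⇒ C_{57}.
A has 29 distinct eigenvalues ≈ [2.0, 1.9879, 1.9516, 1.8916, 1.8087, 1.7038, 1.5783, 1.4336, 1.2714, 1.0939, 0.9031, 0.7013, 0.491, 0.2747, 0.0551, -0.1652, -0.3834, -0.597, -0.8034, -1.0, -1.1845, -1.3546, -1.5082, -1.6436, -1.7589, -1.853, -1.9245, -1.9727, -1.997].
λ_max=2, λ_min=-2*cos(pi/57); ϑ = −57·λ_min/(λ_max−λ_min) = 57*cos(pi/57)/(cos(pi/57) + 1).
≈ 28.4783452 (to 7 d.p.).
Lovász sandwich 28 ≤ 57*cos(pi/57)/(cos(pi/57) + 1) ≤ 29: both strict.

57*cos(pi/57)/(cos(pi/57) + 1)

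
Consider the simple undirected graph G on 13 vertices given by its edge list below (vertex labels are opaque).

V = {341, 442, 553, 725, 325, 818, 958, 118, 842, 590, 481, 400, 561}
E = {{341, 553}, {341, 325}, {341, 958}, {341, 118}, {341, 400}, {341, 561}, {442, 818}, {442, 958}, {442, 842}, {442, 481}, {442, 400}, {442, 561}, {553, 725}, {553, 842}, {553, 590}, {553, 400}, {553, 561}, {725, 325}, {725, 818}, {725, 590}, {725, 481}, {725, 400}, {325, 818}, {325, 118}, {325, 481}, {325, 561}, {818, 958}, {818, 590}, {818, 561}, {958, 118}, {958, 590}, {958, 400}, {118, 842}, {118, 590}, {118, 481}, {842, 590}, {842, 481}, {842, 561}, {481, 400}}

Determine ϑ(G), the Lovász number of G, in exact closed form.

deg(442) = 6; N(442) = {818, 958, 842, 481, 400, 561}.
deg(481) = 6; N(481) = {442, 725, 325, 118, 842, 400}.
deg(590) = 6; N(590) = {553, 725, 818, 958, 118, 842}.
Vertex 818 has 6 neighbors: 442, 725, 325, 958, 590, 561.
deg(v) = 6 for all v (|V|=13); strongly regular (13,6,2,3).
Distinct eigenvalues (to 6 d.p.): [6.0, 1.302776, -2.302776].
−13·(-sqrt(13)/2 - 1/2) / ((6)−(-sqrt(13)/2 - 1/2)) = sqrt(13) = ϑ(G).
ϑ(G) ≈ 3.6056.

sqrt(13)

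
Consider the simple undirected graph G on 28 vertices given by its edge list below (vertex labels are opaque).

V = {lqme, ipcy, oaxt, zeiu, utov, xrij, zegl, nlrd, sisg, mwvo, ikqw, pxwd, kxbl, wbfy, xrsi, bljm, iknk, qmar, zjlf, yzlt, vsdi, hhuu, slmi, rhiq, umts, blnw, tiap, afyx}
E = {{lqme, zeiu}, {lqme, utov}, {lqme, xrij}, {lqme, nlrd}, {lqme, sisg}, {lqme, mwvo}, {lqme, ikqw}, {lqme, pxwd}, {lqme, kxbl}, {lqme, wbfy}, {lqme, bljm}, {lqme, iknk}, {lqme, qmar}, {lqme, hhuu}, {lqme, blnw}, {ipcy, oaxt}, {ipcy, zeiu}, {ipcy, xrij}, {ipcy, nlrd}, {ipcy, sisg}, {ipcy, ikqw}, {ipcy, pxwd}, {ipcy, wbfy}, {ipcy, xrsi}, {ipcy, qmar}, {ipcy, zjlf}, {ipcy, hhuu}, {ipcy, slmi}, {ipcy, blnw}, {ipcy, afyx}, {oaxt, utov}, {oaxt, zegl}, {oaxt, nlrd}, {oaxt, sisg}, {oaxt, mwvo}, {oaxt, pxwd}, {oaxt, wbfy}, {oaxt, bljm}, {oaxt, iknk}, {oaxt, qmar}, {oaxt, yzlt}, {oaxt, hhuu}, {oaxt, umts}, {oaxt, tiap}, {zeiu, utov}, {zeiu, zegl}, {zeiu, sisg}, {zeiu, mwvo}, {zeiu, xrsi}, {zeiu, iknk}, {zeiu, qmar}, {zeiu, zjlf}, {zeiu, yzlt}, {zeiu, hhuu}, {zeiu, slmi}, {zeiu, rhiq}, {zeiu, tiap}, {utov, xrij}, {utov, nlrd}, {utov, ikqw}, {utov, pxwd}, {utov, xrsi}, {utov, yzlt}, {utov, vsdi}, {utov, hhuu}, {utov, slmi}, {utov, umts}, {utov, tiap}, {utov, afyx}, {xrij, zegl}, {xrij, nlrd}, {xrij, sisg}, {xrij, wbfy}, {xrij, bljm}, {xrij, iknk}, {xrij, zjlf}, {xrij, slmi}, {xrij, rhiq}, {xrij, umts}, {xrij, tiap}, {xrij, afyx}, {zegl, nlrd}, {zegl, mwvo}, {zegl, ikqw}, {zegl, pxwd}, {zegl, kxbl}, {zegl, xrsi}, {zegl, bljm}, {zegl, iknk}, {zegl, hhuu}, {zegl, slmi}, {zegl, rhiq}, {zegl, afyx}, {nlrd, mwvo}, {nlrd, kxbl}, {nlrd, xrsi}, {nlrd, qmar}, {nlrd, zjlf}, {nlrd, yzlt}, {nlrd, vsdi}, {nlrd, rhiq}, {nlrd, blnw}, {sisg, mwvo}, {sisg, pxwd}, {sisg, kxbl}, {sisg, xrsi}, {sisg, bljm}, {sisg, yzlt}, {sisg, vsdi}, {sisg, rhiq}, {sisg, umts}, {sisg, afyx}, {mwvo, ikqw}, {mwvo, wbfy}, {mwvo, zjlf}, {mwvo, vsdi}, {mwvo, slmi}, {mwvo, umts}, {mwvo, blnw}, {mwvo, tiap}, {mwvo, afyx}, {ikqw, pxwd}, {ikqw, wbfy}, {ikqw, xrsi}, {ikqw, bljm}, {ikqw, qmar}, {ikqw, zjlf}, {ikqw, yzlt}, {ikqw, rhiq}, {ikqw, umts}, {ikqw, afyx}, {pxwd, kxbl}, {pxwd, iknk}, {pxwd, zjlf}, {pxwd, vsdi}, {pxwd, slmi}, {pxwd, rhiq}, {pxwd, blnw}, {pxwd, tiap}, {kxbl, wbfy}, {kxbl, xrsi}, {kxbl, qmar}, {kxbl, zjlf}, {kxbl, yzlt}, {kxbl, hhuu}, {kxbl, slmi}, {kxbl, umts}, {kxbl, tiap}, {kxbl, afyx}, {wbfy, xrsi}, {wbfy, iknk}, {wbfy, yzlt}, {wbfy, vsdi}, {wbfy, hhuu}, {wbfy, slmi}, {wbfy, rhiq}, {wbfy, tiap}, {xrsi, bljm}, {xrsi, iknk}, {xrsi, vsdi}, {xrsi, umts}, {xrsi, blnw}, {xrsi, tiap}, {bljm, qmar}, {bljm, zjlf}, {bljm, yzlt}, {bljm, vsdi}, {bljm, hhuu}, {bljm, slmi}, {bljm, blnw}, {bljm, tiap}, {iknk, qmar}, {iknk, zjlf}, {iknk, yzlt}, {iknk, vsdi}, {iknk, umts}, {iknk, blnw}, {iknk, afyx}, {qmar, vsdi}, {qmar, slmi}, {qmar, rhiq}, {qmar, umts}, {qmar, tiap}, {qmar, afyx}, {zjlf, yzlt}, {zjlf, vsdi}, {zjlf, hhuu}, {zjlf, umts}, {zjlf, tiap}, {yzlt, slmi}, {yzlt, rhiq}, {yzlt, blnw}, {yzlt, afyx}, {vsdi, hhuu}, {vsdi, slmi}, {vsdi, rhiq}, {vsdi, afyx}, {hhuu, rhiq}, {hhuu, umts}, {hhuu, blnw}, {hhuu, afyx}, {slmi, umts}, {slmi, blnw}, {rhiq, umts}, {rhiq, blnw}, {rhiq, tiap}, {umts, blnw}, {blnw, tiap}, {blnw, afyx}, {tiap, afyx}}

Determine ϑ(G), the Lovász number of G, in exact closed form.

7

Vertex lqme has 15 neighbors: zeiu, utov, xrij, nlrd, sisg, mwvo, ikqw, pxwd, kxbl, wbfy, bljm, iknk, qmar, hhuu, blnw.
deg(xrsi) = 15; N(xrsi) = {ipcy, zeiu, utov, zegl, nlrd, sisg, ikqw, kxbl, wbfy, bljm, iknk, vsdi, umts, blnw, tiap}.
deg(iknk) = 15; N(iknk) = {lqme, oaxt, zeiu, xrij, zegl, pxwd, wbfy, xrsi, qmar, zjlf, yzlt, vsdi, umts, blnw, afyx}.
N(zeiu) = {lqme, ipcy, utov, zegl, sisg, mwvo, xrsi, iknk, qmar, zjlf, yzlt, hhuu, slmi, rhiq, tiap}, |N(zeiu)| = 15.
28-vertex 15-regular graph: Kneser-type, 2-subsets of [8].
The 3 distinct eigenvalues: [15.0, 1.0, -5.0].
λ_max=15, λ_min=-5; ϑ = −28·λ_min/(λ_max−λ_min) = 7.
≈ 7.0000 (to 4 d.p.).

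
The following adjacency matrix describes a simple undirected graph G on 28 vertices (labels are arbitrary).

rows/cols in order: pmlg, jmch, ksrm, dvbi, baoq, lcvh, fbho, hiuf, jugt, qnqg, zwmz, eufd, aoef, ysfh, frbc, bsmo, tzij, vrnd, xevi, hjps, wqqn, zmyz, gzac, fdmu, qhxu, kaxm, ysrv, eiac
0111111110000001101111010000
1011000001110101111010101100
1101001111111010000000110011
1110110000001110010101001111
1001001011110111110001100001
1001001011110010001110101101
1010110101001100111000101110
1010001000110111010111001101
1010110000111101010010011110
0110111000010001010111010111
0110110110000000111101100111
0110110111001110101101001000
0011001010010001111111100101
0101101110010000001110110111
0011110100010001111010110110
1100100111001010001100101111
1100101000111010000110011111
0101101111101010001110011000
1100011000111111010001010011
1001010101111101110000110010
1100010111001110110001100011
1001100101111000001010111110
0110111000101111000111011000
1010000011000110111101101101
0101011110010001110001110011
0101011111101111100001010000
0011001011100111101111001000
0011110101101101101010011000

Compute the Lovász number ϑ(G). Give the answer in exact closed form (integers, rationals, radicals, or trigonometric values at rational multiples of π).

Vertex baoq has 15 neighbors: pmlg, dvbi, fbho, jugt, qnqg, zwmz, eufd, ysfh, frbc, bsmo, tzij, vrnd, zmyz, gzac, eiac.
N(zwmz) = {jmch, ksrm, baoq, lcvh, hiuf, jugt, tzij, vrnd, xevi, hjps, zmyz, gzac, kaxm, ysrv, eiac}, |N(zwmz)| = 15.
N(xevi) = {pmlg, jmch, lcvh, fbho, zwmz, eufd, aoef, ysfh, frbc, bsmo, vrnd, zmyz, fdmu, ysrv, eiac}, |N(xevi)| = 15.
N(frbc) = {ksrm, dvbi, baoq, lcvh, hiuf, eufd, bsmo, tzij, vrnd, xevi, wqqn, gzac, fdmu, kaxm, ysrv}, |N(frbc)| = 15.
Every vertex has degree 15 (N=28); Kneser-type, 2-subsets of [8].
spec(A) ≈ [15.0, 1.0, -5.0] (distinct, 6 d.p.).
Lovász (edge-transitive): ϑ = −28·(-5)/((15)−(-5)) = 7.
≈ 7.0000 (to 4 d.p.).

7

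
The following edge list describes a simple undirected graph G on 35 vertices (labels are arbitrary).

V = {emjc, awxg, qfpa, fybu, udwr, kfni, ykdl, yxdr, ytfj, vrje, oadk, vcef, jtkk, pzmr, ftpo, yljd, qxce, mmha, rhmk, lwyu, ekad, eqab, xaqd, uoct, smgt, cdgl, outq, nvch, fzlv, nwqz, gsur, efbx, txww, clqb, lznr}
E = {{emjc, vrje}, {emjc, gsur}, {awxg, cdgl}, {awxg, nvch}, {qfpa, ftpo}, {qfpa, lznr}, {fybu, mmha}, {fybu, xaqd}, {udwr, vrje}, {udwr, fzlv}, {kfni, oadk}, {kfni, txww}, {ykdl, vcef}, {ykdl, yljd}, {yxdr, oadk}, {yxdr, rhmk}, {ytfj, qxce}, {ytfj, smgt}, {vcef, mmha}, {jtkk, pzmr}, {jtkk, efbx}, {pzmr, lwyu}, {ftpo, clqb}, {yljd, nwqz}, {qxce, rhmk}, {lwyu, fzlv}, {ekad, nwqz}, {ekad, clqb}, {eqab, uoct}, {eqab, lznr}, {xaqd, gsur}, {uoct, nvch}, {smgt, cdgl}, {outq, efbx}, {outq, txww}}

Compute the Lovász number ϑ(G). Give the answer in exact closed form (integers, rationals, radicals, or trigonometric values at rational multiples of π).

N(kfni) = {oadk, txww}, |N(kfni)| = 2.
Vertex ftpo has 2 neighbors: qfpa, clqb.
Vertex nwqz has 2 neighbors: yljd, ekad.
N(uoct) = {eqab, nvch}, |N(uoct)| = 2.
35-vertex 2-regular graph: the odd cycle C_{35}.
The 18 distinct eigenvalues: [2.0, 1.967859, 1.87247, 1.716898, 1.506143, 1.24698, 0.947737, 0.618034, 0.268467, -0.08973, -0.445042, -0.78605, -1.101794, -1.382125, -1.618034, -1.801938, -1.927926, -1.991949].
λ_max=2, λ_min=-2*cos(pi/35); ϑ = −35·λ_min/(λ_max−λ_min) = 35*cos(pi/35)/(cos(pi/35) + 1).
≈ 17.46470 (to 5 d.p.).
α=17, χ(Ḡ)=18; ϑ=35*cos(pi/35)/(cos(pi/35) + 1) lies between (both strict).

35*cos(pi/35)/(cos(pi/35) + 1)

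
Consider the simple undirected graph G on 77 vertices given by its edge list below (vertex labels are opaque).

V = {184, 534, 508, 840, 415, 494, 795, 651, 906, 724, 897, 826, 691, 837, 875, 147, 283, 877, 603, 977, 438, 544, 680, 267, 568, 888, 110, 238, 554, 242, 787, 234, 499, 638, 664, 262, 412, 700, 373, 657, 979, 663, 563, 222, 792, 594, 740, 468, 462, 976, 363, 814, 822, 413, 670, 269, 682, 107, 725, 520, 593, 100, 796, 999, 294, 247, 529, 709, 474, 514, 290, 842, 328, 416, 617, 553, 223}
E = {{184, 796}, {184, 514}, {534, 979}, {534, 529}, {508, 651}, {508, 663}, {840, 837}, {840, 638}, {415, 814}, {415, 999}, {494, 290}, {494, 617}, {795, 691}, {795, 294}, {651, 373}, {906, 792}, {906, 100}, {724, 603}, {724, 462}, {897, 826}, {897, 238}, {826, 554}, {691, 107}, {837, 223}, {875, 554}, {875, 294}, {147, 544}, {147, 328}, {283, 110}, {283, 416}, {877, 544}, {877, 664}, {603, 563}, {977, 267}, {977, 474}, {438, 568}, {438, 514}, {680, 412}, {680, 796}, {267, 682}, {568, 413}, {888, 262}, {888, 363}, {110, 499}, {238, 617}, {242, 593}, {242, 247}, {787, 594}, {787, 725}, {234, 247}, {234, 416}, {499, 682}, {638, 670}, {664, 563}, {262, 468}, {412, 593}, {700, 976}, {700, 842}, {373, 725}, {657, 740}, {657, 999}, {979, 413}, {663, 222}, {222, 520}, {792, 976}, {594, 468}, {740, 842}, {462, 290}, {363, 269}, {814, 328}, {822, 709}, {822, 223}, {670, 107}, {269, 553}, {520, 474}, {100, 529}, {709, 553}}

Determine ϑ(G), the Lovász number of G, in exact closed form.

N(416) = {283, 234}, |N(416)| = 2.
N(247) = {242, 234}, |N(247)| = 2.
Vertex 474 has 2 neighbors: 977, 520.
Vertex 787 has 2 neighbors: 594, 725.
G on 77 vertices is 2-regular; the odd cycle C_{77}.
A has 39 distinct eigenvalues ≈ [2.0, 1.993, 1.973, 1.94, 1.894, 1.836, 1.765, 1.683, 1.589, 1.484, 1.37, 1.247, 1.115, 0.976, 0.831, 0.68, 0.524, 0.365, 0.204, 0.041, -0.122, -0.285, -0.445, -0.602, -0.756, -0.904, -1.047, -1.182, -1.31, -1.429, -1.538, -1.637, -1.725, -1.802, -1.867, -1.919, -1.959, -1.985, -1.998].
With N=77: ϑ(G) = 77·(-(-1)*2*cos(pi/77))/(2−(-2*cos(pi/77))) = 77*cos(pi/77)/(cos(pi/77) + 1).
≈ 38.48397 (to 5 d.p.).
Sandwich: α(G)=38 ≤ ϑ(G)=77*cos(pi/77)/(cos(pi/77) + 1) ≤ χ(Ḡ)=39 (both strict).

77*cos(pi/77)/(cos(pi/77) + 1)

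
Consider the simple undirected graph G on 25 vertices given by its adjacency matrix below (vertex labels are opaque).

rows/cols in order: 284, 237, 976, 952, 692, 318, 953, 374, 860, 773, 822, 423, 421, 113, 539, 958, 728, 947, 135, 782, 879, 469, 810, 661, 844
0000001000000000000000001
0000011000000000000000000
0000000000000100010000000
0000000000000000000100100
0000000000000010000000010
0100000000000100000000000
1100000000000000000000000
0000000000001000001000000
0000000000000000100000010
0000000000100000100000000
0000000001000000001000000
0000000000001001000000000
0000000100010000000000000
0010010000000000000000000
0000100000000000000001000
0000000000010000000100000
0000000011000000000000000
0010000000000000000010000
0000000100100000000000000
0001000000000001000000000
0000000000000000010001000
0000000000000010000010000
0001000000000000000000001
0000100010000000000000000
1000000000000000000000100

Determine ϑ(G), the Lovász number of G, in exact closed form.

25*cos(pi/25)/(cos(pi/25) + 1)

N(822) = {773, 135}, |N(822)| = 2.
Vertex 423 has 2 neighbors: 421, 958.
deg(135) = 2; N(135) = {374, 822}.
N(860) = {728, 661}, |N(860)| = 2.
G on 25 vertices is 2-regular; a single 25-cycle (edge-transitive).
A has 13 distinct eigenvalues ≈ [2.0, 1.937, 1.753, 1.458, 1.072, 0.618, 0.126, -0.375, -0.852, -1.275, -1.618, -1.86, -1.984].
Lovász: ϑ = −25(-2*cos(pi/25))/(2+-(-1)*2*cos(pi/25)) = 25*cos(pi/25)/(cos(pi/25) + 1).
ϑ(G) ≈ 12.45052.
Lovász sandwich 12 ≤ 25*cos(pi/25)/(cos(pi/25) + 1) ≤ 13: both strict.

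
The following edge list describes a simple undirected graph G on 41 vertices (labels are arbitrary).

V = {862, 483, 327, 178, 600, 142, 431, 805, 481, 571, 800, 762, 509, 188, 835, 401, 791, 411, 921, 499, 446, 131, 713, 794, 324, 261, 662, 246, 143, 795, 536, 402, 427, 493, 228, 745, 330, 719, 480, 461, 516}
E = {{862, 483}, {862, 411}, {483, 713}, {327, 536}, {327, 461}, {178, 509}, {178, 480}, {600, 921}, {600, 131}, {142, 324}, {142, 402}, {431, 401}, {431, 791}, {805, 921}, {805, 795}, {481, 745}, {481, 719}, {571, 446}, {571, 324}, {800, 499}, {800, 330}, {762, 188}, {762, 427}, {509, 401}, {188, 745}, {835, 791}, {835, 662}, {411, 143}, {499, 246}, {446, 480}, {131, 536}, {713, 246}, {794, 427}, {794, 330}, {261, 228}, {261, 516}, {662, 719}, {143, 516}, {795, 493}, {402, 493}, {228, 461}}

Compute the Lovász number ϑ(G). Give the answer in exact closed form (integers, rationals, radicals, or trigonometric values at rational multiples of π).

Vertex 805 has 2 neighbors: 921, 795.
deg(246) = 2; N(246) = {499, 713}.
deg(483) = 2; N(483) = {862, 713}.
N(461) = {327, 228}, |N(461)| = 2.
Regular of degree 2 on 41 vertices: this is C_{41}, the 41-cycle.
spec(A) ≈ [2.0, 1.97656, 1.90679, 1.79233, 1.63586, 1.44104, 1.21245, 0.95544, 0.67603, 0.38078, 0.07661, -0.22937, -0.52996, -0.81814, -1.08714, -1.33065, -1.54298, -1.71914, -1.855, -1.94739, -1.99413] (distinct, 5 d.p.).
Lovász: ϑ = −41(-2*cos(pi/41))/(2+-(-1)*2*cos(pi/41)) = 41*cos(pi/41)/(cos(pi/41) + 1).
ϑ(G) ≈ 20.4698803.
Lovász sandwich 20 ≤ 41*cos(pi/41)/(cos(pi/41) + 1) ≤ 21: both strict.

41*cos(pi/41)/(cos(pi/41) + 1)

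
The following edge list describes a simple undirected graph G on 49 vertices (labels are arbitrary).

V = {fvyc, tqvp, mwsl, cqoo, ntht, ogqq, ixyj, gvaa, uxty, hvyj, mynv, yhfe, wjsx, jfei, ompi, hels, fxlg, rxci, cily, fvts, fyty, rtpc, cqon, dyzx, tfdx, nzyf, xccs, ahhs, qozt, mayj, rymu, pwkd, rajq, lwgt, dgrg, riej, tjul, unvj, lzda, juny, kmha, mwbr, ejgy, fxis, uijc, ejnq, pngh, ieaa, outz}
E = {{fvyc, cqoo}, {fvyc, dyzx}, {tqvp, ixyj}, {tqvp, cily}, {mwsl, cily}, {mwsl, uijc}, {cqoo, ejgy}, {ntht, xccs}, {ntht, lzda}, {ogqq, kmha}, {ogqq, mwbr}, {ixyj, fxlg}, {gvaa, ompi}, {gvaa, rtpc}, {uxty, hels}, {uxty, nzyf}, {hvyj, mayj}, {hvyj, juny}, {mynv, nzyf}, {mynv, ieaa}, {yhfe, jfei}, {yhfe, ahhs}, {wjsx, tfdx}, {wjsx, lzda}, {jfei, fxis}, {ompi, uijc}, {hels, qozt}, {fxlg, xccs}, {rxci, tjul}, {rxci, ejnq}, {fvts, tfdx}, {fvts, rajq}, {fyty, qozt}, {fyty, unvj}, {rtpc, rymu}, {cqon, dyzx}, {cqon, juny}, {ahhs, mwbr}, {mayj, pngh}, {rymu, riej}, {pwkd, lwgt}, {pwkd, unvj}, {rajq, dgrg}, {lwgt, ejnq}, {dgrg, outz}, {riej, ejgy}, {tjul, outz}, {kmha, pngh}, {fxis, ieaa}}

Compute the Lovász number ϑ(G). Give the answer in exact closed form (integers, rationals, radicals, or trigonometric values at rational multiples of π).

49*cos(pi/49)/(cos(pi/49) + 1)

deg(ogqq) = 2; N(ogqq) = {kmha, mwbr}.
Vertex yhfe has 2 neighbors: jfei, ahhs.
Vertex fxlg has 2 neighbors: ixyj, xccs.
N(dyzx) = {fvyc, cqon}, |N(dyzx)| = 2.
G on 49 vertices is 2-regular; connected 2-regular on 49 ⇒ C_{49}.
A has 25 distinct eigenvalues ≈ [2.0, 1.98358, 1.93459, 1.853834, 1.742637, 1.602827, 1.436699, 1.24698, 1.036785, 0.809567, 0.569055, 0.3192, 0.064103, -0.192046, -0.445042, -0.69073, -0.925077, -1.144233, -1.344602, -1.522892, -1.676176, -1.801938, -1.898111, -1.963118, -1.995891].
−49·(-2*cos(pi/49)) / ((2)−(-2*cos(pi/49))) = 49*cos(pi/49)/(cos(pi/49) + 1) = ϑ(G).
≈ 24.47481 (to 5 d.p.).
α=24, χ(Ḡ)=25; ϑ=49*cos(pi/49)/(cos(pi/49) + 1) lies between (both strict).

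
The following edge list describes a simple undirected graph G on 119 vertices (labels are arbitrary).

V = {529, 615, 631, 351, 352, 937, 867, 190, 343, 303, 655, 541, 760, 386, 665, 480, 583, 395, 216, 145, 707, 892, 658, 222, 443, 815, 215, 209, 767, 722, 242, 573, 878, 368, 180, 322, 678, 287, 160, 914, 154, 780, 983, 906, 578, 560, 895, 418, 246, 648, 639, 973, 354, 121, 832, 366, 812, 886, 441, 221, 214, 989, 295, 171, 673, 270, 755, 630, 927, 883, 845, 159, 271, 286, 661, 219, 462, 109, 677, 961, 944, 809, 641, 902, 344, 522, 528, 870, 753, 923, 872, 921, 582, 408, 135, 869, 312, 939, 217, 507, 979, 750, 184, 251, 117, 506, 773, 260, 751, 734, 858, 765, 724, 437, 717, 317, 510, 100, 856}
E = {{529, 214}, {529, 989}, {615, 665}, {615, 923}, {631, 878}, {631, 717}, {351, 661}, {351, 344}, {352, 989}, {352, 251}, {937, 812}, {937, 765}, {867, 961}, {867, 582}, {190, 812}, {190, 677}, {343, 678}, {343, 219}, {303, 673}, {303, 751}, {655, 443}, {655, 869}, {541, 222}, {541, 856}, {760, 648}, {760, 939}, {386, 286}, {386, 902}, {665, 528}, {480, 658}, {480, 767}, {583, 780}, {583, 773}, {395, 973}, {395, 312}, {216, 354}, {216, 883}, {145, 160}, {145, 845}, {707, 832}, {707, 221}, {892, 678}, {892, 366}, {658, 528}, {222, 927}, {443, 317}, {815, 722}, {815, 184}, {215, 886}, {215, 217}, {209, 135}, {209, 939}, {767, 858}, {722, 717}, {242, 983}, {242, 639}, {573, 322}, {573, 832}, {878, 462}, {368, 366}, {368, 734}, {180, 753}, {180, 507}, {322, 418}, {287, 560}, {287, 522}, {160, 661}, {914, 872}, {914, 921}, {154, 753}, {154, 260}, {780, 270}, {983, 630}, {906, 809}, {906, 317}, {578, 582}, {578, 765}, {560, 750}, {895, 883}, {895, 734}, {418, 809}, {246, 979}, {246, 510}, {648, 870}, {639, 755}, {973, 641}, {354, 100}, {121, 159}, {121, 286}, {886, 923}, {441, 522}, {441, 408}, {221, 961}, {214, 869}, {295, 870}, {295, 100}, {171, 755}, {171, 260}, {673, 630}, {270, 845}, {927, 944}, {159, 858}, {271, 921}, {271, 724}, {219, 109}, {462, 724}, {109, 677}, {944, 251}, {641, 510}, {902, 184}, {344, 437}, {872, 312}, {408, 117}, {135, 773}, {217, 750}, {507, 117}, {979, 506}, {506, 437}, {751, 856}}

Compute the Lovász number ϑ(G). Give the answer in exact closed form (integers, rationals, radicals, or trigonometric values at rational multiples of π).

deg(989) = 2; N(989) = {529, 352}.
deg(582) = 2; N(582) = {867, 578}.
N(286) = {386, 121}, |N(286)| = 2.
N(678) = {343, 892}, |N(678)| = 2.
G on 119 vertices is 2-regular; this is C_{119}, the 119-cycle.
spec(A) ≈ [2.0, 1.99721, 1.98886, 1.97496, 1.95556, 1.93071, 1.90047, 1.86494, 1.82422, 1.7784, 1.72763, 1.67205, 1.6118, 1.54707, 1.47802, 1.40485, 1.32776, 1.24698, 1.16272, 1.07522, 0.98472, 0.89148, 0.79575, 0.6978, 0.59791, 0.49636, 0.39342, 0.28938, 0.18454, 0.07918, -0.0264, -0.1319, -0.23704, -0.34152, -0.44504, -0.54733, -0.64808, -0.74704, -0.84391, -0.93843, -1.03033, -1.11936, -1.20527, -1.28782, -1.36678, -1.44194, -1.51307, -1.57999, -1.6425, -1.70043, -1.75363, -1.80194, -1.84522, -1.88337, -1.91626, -1.94381, -1.96595, -1.9826, -1.99373, -1.9993] (distinct, 5 d.p.).
Lovász (edge-transitive): ϑ = −119·(-2*cos(pi/119))/((2)−(-2*cos(pi/119))) = 119*cos(pi/119)/(cos(pi/119) + 1).
Numerically 59.4896.
59 ≤ 119*cos(pi/119)/(cos(pi/119) + 1) ≤ 60: both strict.

119*cos(pi/119)/(cos(pi/119) + 1)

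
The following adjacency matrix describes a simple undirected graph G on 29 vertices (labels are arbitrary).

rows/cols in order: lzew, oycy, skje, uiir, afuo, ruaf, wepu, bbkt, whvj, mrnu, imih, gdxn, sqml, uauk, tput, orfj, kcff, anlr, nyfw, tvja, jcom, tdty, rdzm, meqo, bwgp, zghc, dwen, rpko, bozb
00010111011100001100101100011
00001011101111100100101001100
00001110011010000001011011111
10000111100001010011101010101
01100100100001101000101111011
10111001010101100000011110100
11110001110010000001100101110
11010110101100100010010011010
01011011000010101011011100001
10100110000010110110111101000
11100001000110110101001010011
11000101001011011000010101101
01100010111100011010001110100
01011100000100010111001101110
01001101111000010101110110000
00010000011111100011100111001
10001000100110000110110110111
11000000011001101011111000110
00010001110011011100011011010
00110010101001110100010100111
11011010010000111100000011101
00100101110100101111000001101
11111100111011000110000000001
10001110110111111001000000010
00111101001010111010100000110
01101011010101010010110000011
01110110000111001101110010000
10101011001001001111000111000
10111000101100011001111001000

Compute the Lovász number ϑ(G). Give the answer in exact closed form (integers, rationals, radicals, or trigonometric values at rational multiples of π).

sqrt(29)

Vertex mrnu has 14 neighbors: lzew, skje, ruaf, wepu, sqml, tput, orfj, anlr, nyfw, jcom, tdty, rdzm, meqo, zghc.
Vertex lzew has 14 neighbors: uiir, ruaf, wepu, bbkt, mrnu, imih, gdxn, kcff, anlr, jcom, rdzm, meqo, rpko, bozb.
N(kcff) = {lzew, afuo, whvj, gdxn, sqml, anlr, nyfw, jcom, tdty, meqo, bwgp, dwen, rpko, bozb}, |N(kcff)| = 14.
Vertex orfj has 14 neighbors: uiir, mrnu, imih, gdxn, sqml, uauk, tput, nyfw, tvja, jcom, meqo, bwgp, zghc, bozb.
29-vertex 14-regular graph: strongly regular (29,14,6,7).
The 3 distinct eigenvalues: [14.0, 2.1926, -3.1926].
With N=29: ϑ(G) = 29·(-(-sqrt(29)/2 - 1/2))/(14−(-sqrt(29)/2 - 1/2)) = sqrt(29).
Numerically 5.3852.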